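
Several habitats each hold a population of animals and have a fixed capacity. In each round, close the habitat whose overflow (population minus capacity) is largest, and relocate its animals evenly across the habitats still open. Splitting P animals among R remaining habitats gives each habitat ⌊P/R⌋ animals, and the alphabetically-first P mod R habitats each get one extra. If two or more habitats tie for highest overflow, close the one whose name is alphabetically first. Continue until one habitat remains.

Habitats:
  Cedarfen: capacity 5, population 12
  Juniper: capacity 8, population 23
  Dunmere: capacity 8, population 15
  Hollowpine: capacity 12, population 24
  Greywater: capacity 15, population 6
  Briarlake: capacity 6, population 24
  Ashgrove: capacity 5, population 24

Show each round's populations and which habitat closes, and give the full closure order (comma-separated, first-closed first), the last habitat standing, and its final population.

Closure order: Ashgrove, Briarlake, Juniper, Hollowpine, Cedarfen, Dunmere
Last habitat: Greywater with 128 animals

Round 1: Ashgrove=24 Briarlake=24 Cedarfen=12 Dunmere=15 Greywater=6 Hollowpine=24 Juniper=23 → close Ashgrove (overflow 19)
  24÷6 = 4 each, +1 to first 0
Round 2: Briarlake=28 Cedarfen=16 Dunmere=19 Greywater=10 Hollowpine=28 Juniper=27 → close Briarlake (overflow 22)
  28÷5 = 5 each, +1 to first 3
Round 3: Cedarfen=22 Dunmere=25 Greywater=16 Hollowpine=33 Juniper=32 → close Juniper (overflow 24)
  32÷4 = 8 each, +1 to first 0
Round 4: Cedarfen=30 Dunmere=33 Greywater=24 Hollowpine=41 → close Hollowpine (overflow 29)
  41÷3 = 13 each, +1 to first 2
Round 5: Cedarfen=44 Dunmere=47 Greywater=37 → close Cedarfen (overflow 39)
  44÷2 = 22 each, +1 to first 0
Round 6: Dunmere=69 Greywater=59 → close Dunmere (overflow 61)
  69÷1 = 69 each, +1 to first 0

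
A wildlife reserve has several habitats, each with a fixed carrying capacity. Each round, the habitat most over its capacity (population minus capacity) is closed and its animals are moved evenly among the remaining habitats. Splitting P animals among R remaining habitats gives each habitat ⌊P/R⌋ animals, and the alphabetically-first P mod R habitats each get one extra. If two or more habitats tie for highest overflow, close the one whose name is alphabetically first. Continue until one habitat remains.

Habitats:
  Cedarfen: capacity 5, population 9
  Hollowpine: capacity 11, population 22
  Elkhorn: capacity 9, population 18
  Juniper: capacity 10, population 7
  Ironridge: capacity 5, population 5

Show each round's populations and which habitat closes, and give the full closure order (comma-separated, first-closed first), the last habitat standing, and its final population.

Closure order: Hollowpine, Elkhorn, Cedarfen, Ironridge
Last habitat: Juniper with 61 animals

Round 1: Cedarfen=9 Elkhorn=18 Hollowpine=22 Ironridge=5 Juniper=7 → close Hollowpine (overflow 11)
  22÷4 = 5 each, +1 to first 2
Round 2: Cedarfen=15 Elkhorn=24 Ironridge=10 Juniper=12 → close Elkhorn (overflow 15)
  24÷3 = 8 each, +1 to first 0
Round 3: Cedarfen=23 Ironridge=18 Juniper=20 → close Cedarfen (overflow 18)
  23÷2 = 11 each, +1 to first 1
Round 4: Ironridge=30 Juniper=31 → close Ironridge (overflow 25)
  30÷1 = 30 each, +1 to first 0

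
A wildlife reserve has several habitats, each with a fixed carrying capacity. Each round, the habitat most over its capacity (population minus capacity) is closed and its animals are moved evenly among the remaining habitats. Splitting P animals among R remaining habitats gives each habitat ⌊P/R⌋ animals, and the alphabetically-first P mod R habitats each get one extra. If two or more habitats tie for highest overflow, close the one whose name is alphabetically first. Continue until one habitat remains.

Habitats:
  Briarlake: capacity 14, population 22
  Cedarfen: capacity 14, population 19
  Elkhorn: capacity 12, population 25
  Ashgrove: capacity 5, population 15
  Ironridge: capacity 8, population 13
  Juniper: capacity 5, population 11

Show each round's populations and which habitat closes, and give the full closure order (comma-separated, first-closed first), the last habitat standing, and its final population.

Round 1: Ashgrove=15 Briarlake=22 Cedarfen=19 Elkhorn=25 Ironridge=13 Juniper=11 → close Elkhorn (overflow 13)
  25÷5 = 5 each, +1 to first 0
Round 2: Ashgrove=20 Briarlake=27 Cedarfen=24 Ironridge=18 Juniper=16 → close Ashgrove (overflow 15)
  20÷4 = 5 each, +1 to first 0
Round 3: Briarlake=32 Cedarfen=29 Ironridge=23 Juniper=21 → close Briarlake (overflow 18)
  32÷3 = 10 each, +1 to first 2
Round 4: Cedarfen=40 Ironridge=34 Juniper=31 → close Cedarfen (overflow 26)
  40÷2 = 20 each, +1 to first 0
Round 5: Ironridge=54 Juniper=51 → close Ironridge (overflow 46)
  54÷1 = 54 each, +1 to first 0

Closure order: Elkhorn, Ashgrove, Briarlake, Cedarfen, Ironridge
Last habitat: Juniper with 105 animals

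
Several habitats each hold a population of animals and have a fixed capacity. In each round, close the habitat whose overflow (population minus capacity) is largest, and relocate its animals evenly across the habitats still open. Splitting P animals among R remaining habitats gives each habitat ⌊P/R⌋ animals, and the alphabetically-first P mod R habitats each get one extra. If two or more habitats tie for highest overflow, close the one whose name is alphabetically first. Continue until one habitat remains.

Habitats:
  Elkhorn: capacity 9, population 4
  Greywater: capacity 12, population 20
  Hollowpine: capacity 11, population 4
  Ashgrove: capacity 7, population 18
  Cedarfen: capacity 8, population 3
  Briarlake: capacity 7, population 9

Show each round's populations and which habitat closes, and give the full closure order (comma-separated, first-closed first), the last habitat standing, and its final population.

Closure order: Ashgrove, Greywater, Briarlake, Cedarfen, Elkhorn
Last habitat: Hollowpine with 58 animals

Round 1: Ashgrove=18 Briarlake=9 Cedarfen=3 Elkhorn=4 Greywater=20 Hollowpine=4 → close Ashgrove (overflow 11)
  18÷5 = 3 each, +1 to first 3
Round 2: Briarlake=13 Cedarfen=7 Elkhorn=8 Greywater=23 Hollowpine=7 → close Greywater (overflow 11)
  23÷4 = 5 each, +1 to first 3
Round 3: Briarlake=19 Cedarfen=13 Elkhorn=14 Hollowpine=12 → close Briarlake (overflow 12)
  19÷3 = 6 each, +1 to first 1
Round 4: Cedarfen=20 Elkhorn=20 Hollowpine=18 → close Cedarfen (overflow 12)
  20÷2 = 10 each, +1 to first 0
Round 5: Elkhorn=30 Hollowpine=28 → close Elkhorn (overflow 21)
  30÷1 = 30 each, +1 to first 0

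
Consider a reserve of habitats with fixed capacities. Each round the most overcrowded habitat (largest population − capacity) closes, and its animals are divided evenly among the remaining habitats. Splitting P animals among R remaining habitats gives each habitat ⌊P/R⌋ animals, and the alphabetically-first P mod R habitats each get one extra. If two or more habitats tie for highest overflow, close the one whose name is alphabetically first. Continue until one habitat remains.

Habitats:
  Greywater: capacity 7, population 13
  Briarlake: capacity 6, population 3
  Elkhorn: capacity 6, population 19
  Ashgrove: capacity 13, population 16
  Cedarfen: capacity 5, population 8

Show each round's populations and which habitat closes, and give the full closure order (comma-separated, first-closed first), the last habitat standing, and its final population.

Closure order: Elkhorn, Greywater, Ashgrove, Cedarfen
Last habitat: Briarlake with 59 animals

Round 1: Ashgrove=16 Briarlake=3 Cedarfen=8 Elkhorn=19 Greywater=13 → close Elkhorn (overflow 13)
  19÷4 = 4 each, +1 to first 3
Round 2: Ashgrove=21 Briarlake=8 Cedarfen=13 Greywater=17 → close Greywater (overflow 10)
  17÷3 = 5 each, +1 to first 2
Round 3: Ashgrove=27 Briarlake=14 Cedarfen=18 → close Ashgrove (overflow 14)
  27÷2 = 13 each, +1 to first 1
Round 4: Briarlake=28 Cedarfen=31 → close Cedarfen (overflow 26)
  31÷1 = 31 each, +1 to first 0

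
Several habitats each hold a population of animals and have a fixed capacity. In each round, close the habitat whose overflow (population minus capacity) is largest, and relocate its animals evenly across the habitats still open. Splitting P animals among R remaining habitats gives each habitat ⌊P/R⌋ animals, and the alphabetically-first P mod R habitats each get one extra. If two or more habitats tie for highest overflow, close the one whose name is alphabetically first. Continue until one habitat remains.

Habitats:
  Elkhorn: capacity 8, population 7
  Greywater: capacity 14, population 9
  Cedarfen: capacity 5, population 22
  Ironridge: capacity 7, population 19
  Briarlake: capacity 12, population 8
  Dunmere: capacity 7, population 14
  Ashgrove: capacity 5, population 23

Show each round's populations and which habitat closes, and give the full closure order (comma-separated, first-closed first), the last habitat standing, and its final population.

Closure order: Ashgrove, Cedarfen, Ironridge, Dunmere, Elkhorn, Briarlake
Last habitat: Greywater with 102 animals

Round 1: Ashgrove=23 Briarlake=8 Cedarfen=22 Dunmere=14 Elkhorn=7 Greywater=9 Ironridge=19 → close Ashgrove (overflow 18)
  23÷6 = 3 each, +1 to first 5
Round 2: Briarlake=12 Cedarfen=26 Dunmere=18 Elkhorn=11 Greywater=13 Ironridge=22 → close Cedarfen (overflow 21)
  26÷5 = 5 each, +1 to first 1
Round 3: Briarlake=18 Dunmere=23 Elkhorn=16 Greywater=18 Ironridge=27 → close Ironridge (overflow 20)
  27÷4 = 6 each, +1 to first 3
Round 4: Briarlake=25 Dunmere=30 Elkhorn=23 Greywater=24 → close Dunmere (overflow 23)
  30÷3 = 10 each, +1 to first 0
Round 5: Briarlake=35 Elkhorn=33 Greywater=34 → close Elkhorn (overflow 25)
  33÷2 = 16 each, +1 to first 1
Round 6: Briarlake=52 Greywater=50 → close Briarlake (overflow 40)
  52÷1 = 52 each, +1 to first 0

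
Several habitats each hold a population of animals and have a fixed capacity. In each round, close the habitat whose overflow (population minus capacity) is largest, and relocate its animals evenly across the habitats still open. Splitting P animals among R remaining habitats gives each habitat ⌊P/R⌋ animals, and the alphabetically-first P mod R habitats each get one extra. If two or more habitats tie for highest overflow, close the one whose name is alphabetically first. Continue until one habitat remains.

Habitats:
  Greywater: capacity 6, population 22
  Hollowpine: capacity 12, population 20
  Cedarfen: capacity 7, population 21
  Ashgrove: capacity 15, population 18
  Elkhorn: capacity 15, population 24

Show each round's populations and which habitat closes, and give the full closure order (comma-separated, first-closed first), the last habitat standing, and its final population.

Closure order: Greywater, Cedarfen, Elkhorn, Hollowpine
Last habitat: Ashgrove with 105 animals

Round 1: Ashgrove=18 Cedarfen=21 Elkhorn=24 Greywater=22 Hollowpine=20 → close Greywater (overflow 16)
  22÷4 = 5 each, +1 to first 2
Round 2: Ashgrove=24 Cedarfen=27 Elkhorn=29 Hollowpine=25 → close Cedarfen (overflow 20)
  27÷3 = 9 each, +1 to first 0
Round 3: Ashgrove=33 Elkhorn=38 Hollowpine=34 → close Elkhorn (overflow 23)
  38÷2 = 19 each, +1 to first 0
Round 4: Ashgrove=52 Hollowpine=53 → close Hollowpine (overflow 41)
  53÷1 = 53 each, +1 to first 0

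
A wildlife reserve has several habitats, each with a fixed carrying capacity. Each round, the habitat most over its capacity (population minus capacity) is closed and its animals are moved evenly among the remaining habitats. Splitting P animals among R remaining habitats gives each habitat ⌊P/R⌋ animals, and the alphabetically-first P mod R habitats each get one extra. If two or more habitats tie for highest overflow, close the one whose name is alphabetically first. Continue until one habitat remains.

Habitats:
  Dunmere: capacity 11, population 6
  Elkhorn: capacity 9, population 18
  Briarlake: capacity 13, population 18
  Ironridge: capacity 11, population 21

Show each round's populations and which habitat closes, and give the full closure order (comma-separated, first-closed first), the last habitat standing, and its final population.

Closure order: Ironridge, Elkhorn, Briarlake
Last habitat: Dunmere with 63 animals

Round 1: Briarlake=18 Dunmere=6 Elkhorn=18 Ironridge=21 → close Ironridge (overflow 10)
  21÷3 = 7 each, +1 to first 0
Round 2: Briarlake=25 Dunmere=13 Elkhorn=25 → close Elkhorn (overflow 16)
  25÷2 = 12 each, +1 to first 1
Round 3: Briarlake=38 Dunmere=25 → close Briarlake (overflow 25)
  38÷1 = 38 each, +1 to first 0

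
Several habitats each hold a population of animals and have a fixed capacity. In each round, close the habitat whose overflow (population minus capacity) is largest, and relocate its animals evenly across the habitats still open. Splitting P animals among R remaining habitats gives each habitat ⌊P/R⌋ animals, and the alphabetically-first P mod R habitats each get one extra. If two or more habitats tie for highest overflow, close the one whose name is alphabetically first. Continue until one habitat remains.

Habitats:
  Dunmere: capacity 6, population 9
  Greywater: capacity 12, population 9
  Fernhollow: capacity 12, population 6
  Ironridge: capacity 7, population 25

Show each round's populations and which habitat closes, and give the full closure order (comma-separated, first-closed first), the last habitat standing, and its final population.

Closure order: Ironridge, Dunmere, Greywater
Last habitat: Fernhollow with 49 animals

Round 1: Dunmere=9 Fernhollow=6 Greywater=9 Ironridge=25 → close Ironridge (overflow 18)
  25÷3 = 8 each, +1 to first 1
Round 2: Dunmere=18 Fernhollow=14 Greywater=17 → close Dunmere (overflow 12)
  18÷2 = 9 each, +1 to first 0
Round 3: Fernhollow=23 Greywater=26 → close Greywater (overflow 14)
  26÷1 = 26 each, +1 to first 0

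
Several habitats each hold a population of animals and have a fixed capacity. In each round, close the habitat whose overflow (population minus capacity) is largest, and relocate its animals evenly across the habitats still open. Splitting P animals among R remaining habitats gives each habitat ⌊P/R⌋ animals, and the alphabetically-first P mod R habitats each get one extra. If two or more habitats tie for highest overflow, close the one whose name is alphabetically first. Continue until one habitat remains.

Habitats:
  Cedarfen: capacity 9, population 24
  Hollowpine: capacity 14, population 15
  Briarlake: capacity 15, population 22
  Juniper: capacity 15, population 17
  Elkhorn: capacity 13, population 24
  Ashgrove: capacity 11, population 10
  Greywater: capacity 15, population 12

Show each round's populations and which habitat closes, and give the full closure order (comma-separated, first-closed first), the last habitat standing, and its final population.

Closure order: Cedarfen, Elkhorn, Briarlake, Juniper, Ashgrove, Hollowpine
Last habitat: Greywater with 124 animals

Round 1: Ashgrove=10 Briarlake=22 Cedarfen=24 Elkhorn=24 Greywater=12 Hollowpine=15 Juniper=17 → close Cedarfen (overflow 15)
  24÷6 = 4 each, +1 to first 0
Round 2: Ashgrove=14 Briarlake=26 Elkhorn=28 Greywater=16 Hollowpine=19 Juniper=21 → close Elkhorn (overflow 15)
  28÷5 = 5 each, +1 to first 3
Round 3: Ashgrove=20 Briarlake=32 Greywater=22 Hollowpine=24 Juniper=26 → close Briarlake (overflow 17)
  32÷4 = 8 each, +1 to first 0
Round 4: Ashgrove=28 Greywater=30 Hollowpine=32 Juniper=34 → close Juniper (overflow 19)
  34÷3 = 11 each, +1 to first 1
Round 5: Ashgrove=40 Greywater=41 Hollowpine=43 → close Ashgrove (overflow 29)
  40÷2 = 20 each, +1 to first 0
Round 6: Greywater=61 Hollowpine=63 → close Hollowpine (overflow 49)
  63÷1 = 63 each, +1 to first 0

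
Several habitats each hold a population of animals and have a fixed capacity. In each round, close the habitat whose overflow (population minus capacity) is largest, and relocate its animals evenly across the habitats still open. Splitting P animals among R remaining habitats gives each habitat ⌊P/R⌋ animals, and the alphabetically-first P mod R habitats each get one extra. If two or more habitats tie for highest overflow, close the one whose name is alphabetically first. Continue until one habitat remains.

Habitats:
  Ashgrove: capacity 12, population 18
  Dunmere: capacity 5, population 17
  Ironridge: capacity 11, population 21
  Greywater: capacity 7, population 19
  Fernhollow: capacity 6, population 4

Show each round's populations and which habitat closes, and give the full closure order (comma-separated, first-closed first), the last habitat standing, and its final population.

Round 1: Ashgrove=18 Dunmere=17 Fernhollow=4 Greywater=19 Ironridge=21 → close Dunmere (overflow 12)
  17÷4 = 4 each, +1 to first 1
Round 2: Ashgrove=23 Fernhollow=8 Greywater=23 Ironridge=25 → close Greywater (overflow 16)
  23÷3 = 7 each, +1 to first 2
Round 3: Ashgrove=31 Fernhollow=16 Ironridge=32 → close Ironridge (overflow 21)
  32÷2 = 16 each, +1 to first 0
Round 4: Ashgrove=47 Fernhollow=32 → close Ashgrove (overflow 35)
  47÷1 = 47 each, +1 to first 0

Closure order: Dunmere, Greywater, Ironridge, Ashgrove
Last habitat: Fernhollow with 79 animals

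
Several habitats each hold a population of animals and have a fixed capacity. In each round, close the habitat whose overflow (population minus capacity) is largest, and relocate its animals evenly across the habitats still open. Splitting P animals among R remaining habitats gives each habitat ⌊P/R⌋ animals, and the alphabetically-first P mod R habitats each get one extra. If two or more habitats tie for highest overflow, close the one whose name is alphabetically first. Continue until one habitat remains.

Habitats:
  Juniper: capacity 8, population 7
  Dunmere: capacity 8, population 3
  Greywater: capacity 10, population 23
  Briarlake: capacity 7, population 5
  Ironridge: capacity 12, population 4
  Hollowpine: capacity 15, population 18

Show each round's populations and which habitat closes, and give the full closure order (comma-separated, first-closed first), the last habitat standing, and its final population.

Round 1: Briarlake=5 Dunmere=3 Greywater=23 Hollowpine=18 Ironridge=4 Juniper=7 → close Greywater (overflow 13)
  23÷5 = 4 each, +1 to first 3
Round 2: Briarlake=10 Dunmere=8 Hollowpine=23 Ironridge=8 Juniper=11 → close Hollowpine (overflow 8)
  23÷4 = 5 each, +1 to first 3
Round 3: Briarlake=16 Dunmere=14 Ironridge=14 Juniper=16 → close Briarlake (overflow 9)
  16÷3 = 5 each, +1 to first 1
Round 4: Dunmere=20 Ironridge=19 Juniper=21 → close Juniper (overflow 13)
  21÷2 = 10 each, +1 to first 1
Round 5: Dunmere=31 Ironridge=29 → close Dunmere (overflow 23)
  31÷1 = 31 each, +1 to first 0

Closure order: Greywater, Hollowpine, Briarlake, Juniper, Dunmere
Last habitat: Ironridge with 60 animals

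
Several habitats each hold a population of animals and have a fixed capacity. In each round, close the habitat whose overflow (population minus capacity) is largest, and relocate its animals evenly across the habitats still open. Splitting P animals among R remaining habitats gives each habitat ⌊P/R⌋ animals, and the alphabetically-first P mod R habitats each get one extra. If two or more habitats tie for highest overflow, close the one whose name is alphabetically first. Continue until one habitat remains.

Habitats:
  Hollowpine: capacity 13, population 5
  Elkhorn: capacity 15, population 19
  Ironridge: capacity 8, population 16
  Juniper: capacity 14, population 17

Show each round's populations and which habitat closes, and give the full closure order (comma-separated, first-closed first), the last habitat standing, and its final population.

Closure order: Ironridge, Elkhorn, Juniper
Last habitat: Hollowpine with 57 animals

Round 1: Elkhorn=19 Hollowpine=5 Ironridge=16 Juniper=17 → close Ironridge (overflow 8)
  16÷3 = 5 each, +1 to first 1
Round 2: Elkhorn=25 Hollowpine=10 Juniper=22 → close Elkhorn (overflow 10)
  25÷2 = 12 each, +1 to first 1
Round 3: Hollowpine=23 Juniper=34 → close Juniper (overflow 20)
  34÷1 = 34 each, +1 to first 0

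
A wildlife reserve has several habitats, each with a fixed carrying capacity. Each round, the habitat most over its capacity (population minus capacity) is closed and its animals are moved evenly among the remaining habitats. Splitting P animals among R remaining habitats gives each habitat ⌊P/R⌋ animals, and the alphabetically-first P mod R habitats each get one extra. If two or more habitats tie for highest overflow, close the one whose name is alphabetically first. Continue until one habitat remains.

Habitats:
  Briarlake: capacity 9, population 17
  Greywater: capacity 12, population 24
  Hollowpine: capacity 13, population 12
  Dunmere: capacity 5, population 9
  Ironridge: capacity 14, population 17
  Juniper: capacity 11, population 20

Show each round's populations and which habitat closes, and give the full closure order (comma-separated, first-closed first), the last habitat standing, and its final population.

Closure order: Greywater, Briarlake, Juniper, Dunmere, Ironridge
Last habitat: Hollowpine with 99 animals

Round 1: Briarlake=17 Dunmere=9 Greywater=24 Hollowpine=12 Ironridge=17 Juniper=20 → close Greywater (overflow 12)
  24÷5 = 4 each, +1 to first 4
Round 2: Briarlake=22 Dunmere=14 Hollowpine=17 Ironridge=22 Juniper=24 → close Briarlake (overflow 13)
  22÷4 = 5 each, +1 to first 2
Round 3: Dunmere=20 Hollowpine=23 Ironridge=27 Juniper=29 → close Juniper (overflow 18)
  29÷3 = 9 each, +1 to first 2
Round 4: Dunmere=30 Hollowpine=33 Ironridge=36 → close Dunmere (overflow 25)
  30÷2 = 15 each, +1 to first 0
Round 5: Hollowpine=48 Ironridge=51 → close Ironridge (overflow 37)
  51÷1 = 51 each, +1 to first 0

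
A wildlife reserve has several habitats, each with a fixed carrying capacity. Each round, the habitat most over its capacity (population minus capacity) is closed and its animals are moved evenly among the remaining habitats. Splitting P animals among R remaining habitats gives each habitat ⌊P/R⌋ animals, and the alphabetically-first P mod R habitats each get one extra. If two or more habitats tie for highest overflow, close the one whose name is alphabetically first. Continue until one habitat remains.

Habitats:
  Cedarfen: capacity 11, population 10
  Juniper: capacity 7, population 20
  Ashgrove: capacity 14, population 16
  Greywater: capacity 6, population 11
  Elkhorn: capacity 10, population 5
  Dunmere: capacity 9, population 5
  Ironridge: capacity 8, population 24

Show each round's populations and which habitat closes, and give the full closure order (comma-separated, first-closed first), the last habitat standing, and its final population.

Round 1: Ashgrove=16 Cedarfen=10 Dunmere=5 Elkhorn=5 Greywater=11 Ironridge=24 Juniper=20 → close Ironridge (overflow 16)
  24÷6 = 4 each, +1 to first 0
Round 2: Ashgrove=20 Cedarfen=14 Dunmere=9 Elkhorn=9 Greywater=15 Juniper=24 → close Juniper (overflow 17)
  24÷5 = 4 each, +1 to first 4
Round 3: Ashgrove=25 Cedarfen=19 Dunmere=14 Elkhorn=14 Greywater=19 → close Greywater (overflow 13)
  19÷4 = 4 each, +1 to first 3
Round 4: Ashgrove=30 Cedarfen=24 Dunmere=19 Elkhorn=18 → close Ashgrove (overflow 16)
  30÷3 = 10 each, +1 to first 0
Round 5: Cedarfen=34 Dunmere=29 Elkhorn=28 → close Cedarfen (overflow 23)
  34÷2 = 17 each, +1 to first 0
Round 6: Dunmere=46 Elkhorn=45 → close Dunmere (overflow 37)
  46÷1 = 46 each, +1 to first 0

Closure order: Ironridge, Juniper, Greywater, Ashgrove, Cedarfen, Dunmere
Last habitat: Elkhorn with 91 animals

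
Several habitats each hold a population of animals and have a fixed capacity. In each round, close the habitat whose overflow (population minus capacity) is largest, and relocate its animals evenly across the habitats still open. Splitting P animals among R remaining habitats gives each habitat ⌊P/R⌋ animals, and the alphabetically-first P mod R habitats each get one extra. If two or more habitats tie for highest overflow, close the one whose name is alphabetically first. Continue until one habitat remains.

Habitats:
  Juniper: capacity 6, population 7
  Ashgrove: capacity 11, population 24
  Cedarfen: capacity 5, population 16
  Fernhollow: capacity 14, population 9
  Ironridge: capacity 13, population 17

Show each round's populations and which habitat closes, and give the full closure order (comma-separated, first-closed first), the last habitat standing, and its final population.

Round 1: Ashgrove=24 Cedarfen=16 Fernhollow=9 Ironridge=17 Juniper=7 → close Ashgrove (overflow 13)
  24÷4 = 6 each, +1 to first 0
Round 2: Cedarfen=22 Fernhollow=15 Ironridge=23 Juniper=13 → close Cedarfen (overflow 17)
  22÷3 = 7 each, +1 to first 1
Round 3: Fernhollow=23 Ironridge=30 Juniper=20 → close Ironridge (overflow 17)
  30÷2 = 15 each, +1 to first 0
Round 4: Fernhollow=38 Juniper=35 → close Juniper (overflow 29)
  35÷1 = 35 each, +1 to first 0

Closure order: Ashgrove, Cedarfen, Ironridge, Juniper
Last habitat: Fernhollow with 73 animals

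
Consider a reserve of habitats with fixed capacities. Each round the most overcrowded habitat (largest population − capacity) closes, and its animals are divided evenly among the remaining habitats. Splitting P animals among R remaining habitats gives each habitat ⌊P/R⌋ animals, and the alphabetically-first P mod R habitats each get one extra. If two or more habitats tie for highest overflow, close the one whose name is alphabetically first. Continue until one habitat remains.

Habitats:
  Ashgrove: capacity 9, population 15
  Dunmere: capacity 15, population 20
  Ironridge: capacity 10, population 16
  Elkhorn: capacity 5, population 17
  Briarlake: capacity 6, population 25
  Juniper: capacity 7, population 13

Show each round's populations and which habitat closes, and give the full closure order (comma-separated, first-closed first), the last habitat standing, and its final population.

Closure order: Briarlake, Elkhorn, Ashgrove, Dunmere, Ironridge
Last habitat: Juniper with 106 animals

Round 1: Ashgrove=15 Briarlake=25 Dunmere=20 Elkhorn=17 Ironridge=16 Juniper=13 → close Briarlake (overflow 19)
  25÷5 = 5 each, +1 to first 0
Round 2: Ashgrove=20 Dunmere=25 Elkhorn=22 Ironridge=21 Juniper=18 → close Elkhorn (overflow 17)
  22÷4 = 5 each, +1 to first 2
Round 3: Ashgrove=26 Dunmere=31 Ironridge=26 Juniper=23 → close Ashgrove (overflow 17)
  26÷3 = 8 each, +1 to first 2
Round 4: Dunmere=40 Ironridge=35 Juniper=31 → close Dunmere (overflow 25)
  40÷2 = 20 each, +1 to first 0
Round 5: Ironridge=55 Juniper=51 → close Ironridge (overflow 45)
  55÷1 = 55 each, +1 to first 0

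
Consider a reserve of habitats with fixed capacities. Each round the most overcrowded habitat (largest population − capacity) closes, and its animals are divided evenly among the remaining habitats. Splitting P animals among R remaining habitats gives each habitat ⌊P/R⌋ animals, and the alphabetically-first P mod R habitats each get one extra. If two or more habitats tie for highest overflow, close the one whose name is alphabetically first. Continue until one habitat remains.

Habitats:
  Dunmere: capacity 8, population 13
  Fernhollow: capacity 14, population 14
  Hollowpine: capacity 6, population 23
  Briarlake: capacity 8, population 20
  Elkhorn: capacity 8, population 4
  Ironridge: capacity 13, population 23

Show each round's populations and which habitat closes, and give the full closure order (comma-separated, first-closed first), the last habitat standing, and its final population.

Round 1: Briarlake=20 Dunmere=13 Elkhorn=4 Fernhollow=14 Hollowpine=23 Ironridge=23 → close Hollowpine (overflow 17)
  23÷5 = 4 each, +1 to first 3
Round 2: Briarlake=25 Dunmere=18 Elkhorn=9 Fernhollow=18 Ironridge=27 → close Briarlake (overflow 17)
  25÷4 = 6 each, +1 to first 1
Round 3: Dunmere=25 Elkhorn=15 Fernhollow=24 Ironridge=33 → close Ironridge (overflow 20)
  33÷3 = 11 each, +1 to first 0
Round 4: Dunmere=36 Elkhorn=26 Fernhollow=35 → close Dunmere (overflow 28)
  36÷2 = 18 each, +1 to first 0
Round 5: Elkhorn=44 Fernhollow=53 → close Fernhollow (overflow 39)
  53÷1 = 53 each, +1 to first 0

Closure order: Hollowpine, Briarlake, Ironridge, Dunmere, Fernhollow
Last habitat: Elkhorn with 97 animals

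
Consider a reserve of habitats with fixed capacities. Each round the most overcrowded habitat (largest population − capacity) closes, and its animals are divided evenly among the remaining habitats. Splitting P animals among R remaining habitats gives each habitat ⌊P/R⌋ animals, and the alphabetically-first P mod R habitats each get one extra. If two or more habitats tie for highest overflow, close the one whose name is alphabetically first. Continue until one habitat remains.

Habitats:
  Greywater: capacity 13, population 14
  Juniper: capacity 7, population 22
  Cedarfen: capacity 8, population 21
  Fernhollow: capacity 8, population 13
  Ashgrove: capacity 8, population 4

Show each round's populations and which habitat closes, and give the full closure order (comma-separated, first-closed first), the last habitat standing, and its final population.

Closure order: Juniper, Cedarfen, Fernhollow, Greywater
Last habitat: Ashgrove with 74 animals

Round 1: Ashgrove=4 Cedarfen=21 Fernhollow=13 Greywater=14 Juniper=22 → close Juniper (overflow 15)
  22÷4 = 5 each, +1 to first 2
Round 2: Ashgrove=10 Cedarfen=27 Fernhollow=18 Greywater=19 → close Cedarfen (overflow 19)
  27÷3 = 9 each, +1 to first 0
Round 3: Ashgrove=19 Fernhollow=27 Greywater=28 → close Fernhollow (overflow 19)
  27÷2 = 13 each, +1 to first 1
Round 4: Ashgrove=33 Greywater=41 → close Greywater (overflow 28)
  41÷1 = 41 each, +1 to first 0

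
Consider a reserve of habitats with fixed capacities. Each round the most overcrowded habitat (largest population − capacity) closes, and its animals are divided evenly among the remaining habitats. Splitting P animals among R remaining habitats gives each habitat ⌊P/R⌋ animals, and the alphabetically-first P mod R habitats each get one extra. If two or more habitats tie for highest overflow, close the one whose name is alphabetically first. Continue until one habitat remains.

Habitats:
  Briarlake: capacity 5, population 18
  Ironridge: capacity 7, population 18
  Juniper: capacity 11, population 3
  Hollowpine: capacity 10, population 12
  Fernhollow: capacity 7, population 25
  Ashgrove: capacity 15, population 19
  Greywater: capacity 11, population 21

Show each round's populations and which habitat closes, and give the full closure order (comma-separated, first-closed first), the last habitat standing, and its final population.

Round 1: Ashgrove=19 Briarlake=18 Fernhollow=25 Greywater=21 Hollowpine=12 Ironridge=18 Juniper=3 → close Fernhollow (overflow 18)
  25÷6 = 4 each, +1 to first 1
Round 2: Ashgrove=24 Briarlake=22 Greywater=25 Hollowpine=16 Ironridge=22 Juniper=7 → close Briarlake (overflow 17)
  22÷5 = 4 each, +1 to first 2
Round 3: Ashgrove=29 Greywater=30 Hollowpine=20 Ironridge=26 Juniper=11 → close Greywater (overflow 19)
  30÷4 = 7 each, +1 to first 2
Round 4: Ashgrove=37 Hollowpine=28 Ironridge=33 Juniper=18 → close Ironridge (overflow 26)
  33÷3 = 11 each, +1 to first 0
Round 5: Ashgrove=48 Hollowpine=39 Juniper=29 → close Ashgrove (overflow 33)
  48÷2 = 24 each, +1 to first 0
Round 6: Hollowpine=63 Juniper=53 → close Hollowpine (overflow 53)
  63÷1 = 63 each, +1 to first 0

Closure order: Fernhollow, Briarlake, Greywater, Ironridge, Ashgrove, Hollowpine
Last habitat: Juniper with 116 animals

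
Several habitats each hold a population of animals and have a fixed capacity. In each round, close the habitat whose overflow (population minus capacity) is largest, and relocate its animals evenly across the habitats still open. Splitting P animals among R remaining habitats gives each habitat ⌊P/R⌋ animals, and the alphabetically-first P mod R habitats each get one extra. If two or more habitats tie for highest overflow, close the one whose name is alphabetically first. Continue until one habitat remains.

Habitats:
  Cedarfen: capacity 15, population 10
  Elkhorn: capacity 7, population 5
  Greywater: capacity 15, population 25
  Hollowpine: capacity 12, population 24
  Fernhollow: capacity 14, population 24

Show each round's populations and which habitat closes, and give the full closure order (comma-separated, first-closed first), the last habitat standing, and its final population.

Closure order: Hollowpine, Fernhollow, Greywater, Elkhorn
Last habitat: Cedarfen with 88 animals

Round 1: Cedarfen=10 Elkhorn=5 Fernhollow=24 Greywater=25 Hollowpine=24 → close Hollowpine (overflow 12)
  24÷4 = 6 each, +1 to first 0
Round 2: Cedarfen=16 Elkhorn=11 Fernhollow=30 Greywater=31 → close Fernhollow (overflow 16)
  30÷3 = 10 each, +1 to first 0
Round 3: Cedarfen=26 Elkhorn=21 Greywater=41 → close Greywater (overflow 26)
  41÷2 = 20 each, +1 to first 1
Round 4: Cedarfen=47 Elkhorn=41 → close Elkhorn (overflow 34)
  41÷1 = 41 each, +1 to first 0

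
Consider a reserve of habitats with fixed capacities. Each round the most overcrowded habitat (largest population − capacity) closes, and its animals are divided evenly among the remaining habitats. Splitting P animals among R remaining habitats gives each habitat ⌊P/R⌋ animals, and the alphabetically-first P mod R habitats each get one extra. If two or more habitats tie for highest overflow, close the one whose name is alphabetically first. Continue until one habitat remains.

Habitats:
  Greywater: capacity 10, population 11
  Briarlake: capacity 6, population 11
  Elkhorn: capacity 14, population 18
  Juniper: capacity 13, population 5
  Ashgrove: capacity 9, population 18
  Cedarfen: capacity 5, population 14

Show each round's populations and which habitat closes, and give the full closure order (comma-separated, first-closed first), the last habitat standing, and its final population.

Round 1: Ashgrove=18 Briarlake=11 Cedarfen=14 Elkhorn=18 Greywater=11 Juniper=5 → close Ashgrove (overflow 9)
  18÷5 = 3 each, +1 to first 3
Round 2: Briarlake=15 Cedarfen=18 Elkhorn=22 Greywater=14 Juniper=8 → close Cedarfen (overflow 13)
  18÷4 = 4 each, +1 to first 2
Round 3: Briarlake=20 Elkhorn=27 Greywater=18 Juniper=12 → close Briarlake (overflow 14)
  20÷3 = 6 each, +1 to first 2
Round 4: Elkhorn=34 Greywater=25 Juniper=18 → close Elkhorn (overflow 20)
  34÷2 = 17 each, +1 to first 0
Round 5: Greywater=42 Juniper=35 → close Greywater (overflow 32)
  42÷1 = 42 each, +1 to first 0

Closure order: Ashgrove, Cedarfen, Briarlake, Elkhorn, Greywater
Last habitat: Juniper with 77 animals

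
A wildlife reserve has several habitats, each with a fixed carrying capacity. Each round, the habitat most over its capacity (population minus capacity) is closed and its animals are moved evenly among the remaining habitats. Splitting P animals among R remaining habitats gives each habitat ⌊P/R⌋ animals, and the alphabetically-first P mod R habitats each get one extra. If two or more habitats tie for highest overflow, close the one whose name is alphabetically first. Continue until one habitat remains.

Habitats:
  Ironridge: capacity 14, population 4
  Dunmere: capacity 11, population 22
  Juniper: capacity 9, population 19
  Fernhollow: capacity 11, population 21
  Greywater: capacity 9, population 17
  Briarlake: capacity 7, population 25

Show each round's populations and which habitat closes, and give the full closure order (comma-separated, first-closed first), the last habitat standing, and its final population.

Round 1: Briarlake=25 Dunmere=22 Fernhollow=21 Greywater=17 Ironridge=4 Juniper=19 → close Briarlake (overflow 18)
  25÷5 = 5 each, +1 to first 0
Round 2: Dunmere=27 Fernhollow=26 Greywater=22 Ironridge=9 Juniper=24 → close Dunmere (overflow 16)
  27÷4 = 6 each, +1 to first 3
Round 3: Fernhollow=33 Greywater=29 Ironridge=16 Juniper=30 → close Fernhollow (overflow 22)
  33÷3 = 11 each, +1 to first 0
Round 4: Greywater=40 Ironridge=27 Juniper=41 → close Juniper (overflow 32)
  41÷2 = 20 each, +1 to first 1
Round 5: Greywater=61 Ironridge=47 → close Greywater (overflow 52)
  61÷1 = 61 each, +1 to first 0

Closure order: Briarlake, Dunmere, Fernhollow, Juniper, Greywater
Last habitat: Ironridge with 108 animals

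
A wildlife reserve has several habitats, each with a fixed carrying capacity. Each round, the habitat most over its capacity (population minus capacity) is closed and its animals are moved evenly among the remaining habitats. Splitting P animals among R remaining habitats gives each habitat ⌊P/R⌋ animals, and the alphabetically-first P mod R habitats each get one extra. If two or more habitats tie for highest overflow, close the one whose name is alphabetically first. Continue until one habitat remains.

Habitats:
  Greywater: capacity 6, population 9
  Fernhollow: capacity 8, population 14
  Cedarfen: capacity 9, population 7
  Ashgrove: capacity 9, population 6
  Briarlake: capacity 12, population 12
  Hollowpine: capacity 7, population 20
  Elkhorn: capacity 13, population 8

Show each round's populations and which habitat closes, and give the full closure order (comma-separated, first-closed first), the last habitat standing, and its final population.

Closure order: Hollowpine, Fernhollow, Greywater, Briarlake, Ashgrove, Cedarfen
Last habitat: Elkhorn with 76 animals

Round 1: Ashgrove=6 Briarlake=12 Cedarfen=7 Elkhorn=8 Fernhollow=14 Greywater=9 Hollowpine=20 → close Hollowpine (overflow 13)
  20÷6 = 3 each, +1 to first 2
Round 2: Ashgrove=10 Briarlake=16 Cedarfen=10 Elkhorn=11 Fernhollow=17 Greywater=12 → close Fernhollow (overflow 9)
  17÷5 = 3 each, +1 to first 2
Round 3: Ashgrove=14 Briarlake=20 Cedarfen=13 Elkhorn=14 Greywater=15 → close Greywater (overflow 9)
  15÷4 = 3 each, +1 to first 3
Round 4: Ashgrove=18 Briarlake=24 Cedarfen=17 Elkhorn=17 → close Briarlake (overflow 12)
  24÷3 = 8 each, +1 to first 0
Round 5: Ashgrove=26 Cedarfen=25 Elkhorn=25 → close Ashgrove (overflow 17)
  26÷2 = 13 each, +1 to first 0
Round 6: Cedarfen=38 Elkhorn=38 → close Cedarfen (overflow 29)
  38÷1 = 38 each, +1 to first 0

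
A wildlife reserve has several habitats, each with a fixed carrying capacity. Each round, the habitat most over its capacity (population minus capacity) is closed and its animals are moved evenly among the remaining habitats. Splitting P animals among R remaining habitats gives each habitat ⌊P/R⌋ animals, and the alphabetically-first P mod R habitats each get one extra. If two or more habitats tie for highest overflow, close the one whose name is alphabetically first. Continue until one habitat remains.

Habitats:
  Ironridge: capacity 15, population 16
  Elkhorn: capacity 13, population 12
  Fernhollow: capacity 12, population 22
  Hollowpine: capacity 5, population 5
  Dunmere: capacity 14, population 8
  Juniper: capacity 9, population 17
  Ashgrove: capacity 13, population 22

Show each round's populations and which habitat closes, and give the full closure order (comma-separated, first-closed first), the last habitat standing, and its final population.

Round 1: Ashgrove=22 Dunmere=8 Elkhorn=12 Fernhollow=22 Hollowpine=5 Ironridge=16 Juniper=17 → close Fernhollow (overflow 10)
  22÷6 = 3 each, +1 to first 4
Round 2: Ashgrove=26 Dunmere=12 Elkhorn=16 Hollowpine=9 Ironridge=19 Juniper=20 → close Ashgrove (overflow 13)
  26÷5 = 5 each, +1 to first 1
Round 3: Dunmere=18 Elkhorn=21 Hollowpine=14 Ironridge=24 Juniper=25 → close Juniper (overflow 16)
  25÷4 = 6 each, +1 to first 1
Round 4: Dunmere=25 Elkhorn=27 Hollowpine=20 Ironridge=30 → close Hollowpine (overflow 15)
  20÷3 = 6 each, +1 to first 2
Round 5: Dunmere=32 Elkhorn=34 Ironridge=36 → close Elkhorn (overflow 21)
  34÷2 = 17 each, +1 to first 0
Round 6: Dunmere=49 Ironridge=53 → close Ironridge (overflow 38)
  53÷1 = 53 each, +1 to first 0

Closure order: Fernhollow, Ashgrove, Juniper, Hollowpine, Elkhorn, Ironridge
Last habitat: Dunmere with 102 animals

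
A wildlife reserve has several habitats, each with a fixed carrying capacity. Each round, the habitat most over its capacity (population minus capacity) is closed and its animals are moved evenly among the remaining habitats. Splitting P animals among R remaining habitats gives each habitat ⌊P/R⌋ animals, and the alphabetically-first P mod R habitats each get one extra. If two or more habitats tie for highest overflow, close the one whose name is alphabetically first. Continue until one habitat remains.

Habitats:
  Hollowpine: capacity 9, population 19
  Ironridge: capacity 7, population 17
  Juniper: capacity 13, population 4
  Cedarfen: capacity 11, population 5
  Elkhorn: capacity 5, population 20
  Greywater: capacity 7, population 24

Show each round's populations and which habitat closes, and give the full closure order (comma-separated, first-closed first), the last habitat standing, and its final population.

Round 1: Cedarfen=5 Elkhorn=20 Greywater=24 Hollowpine=19 Ironridge=17 Juniper=4 → close Greywater (overflow 17)
  24÷5 = 4 each, +1 to first 4
Round 2: Cedarfen=10 Elkhorn=25 Hollowpine=24 Ironridge=22 Juniper=8 → close Elkhorn (overflow 20)
  25÷4 = 6 each, +1 to first 1
Round 3: Cedarfen=17 Hollowpine=30 Ironridge=28 Juniper=14 → close Hollowpine (overflow 21)
  30÷3 = 10 each, +1 to first 0
Round 4: Cedarfen=27 Ironridge=38 Juniper=24 → close Ironridge (overflow 31)
  38÷2 = 19 each, +1 to first 0
Round 5: Cedarfen=46 Juniper=43 → close Cedarfen (overflow 35)
  46÷1 = 46 each, +1 to first 0

Closure order: Greywater, Elkhorn, Hollowpine, Ironridge, Cedarfen
Last habitat: Juniper with 89 animals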